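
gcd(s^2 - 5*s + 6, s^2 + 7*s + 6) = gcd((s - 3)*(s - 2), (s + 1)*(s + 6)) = 1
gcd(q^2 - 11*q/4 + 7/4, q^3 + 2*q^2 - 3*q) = q - 1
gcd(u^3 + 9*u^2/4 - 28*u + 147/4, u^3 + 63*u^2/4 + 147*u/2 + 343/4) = u + 7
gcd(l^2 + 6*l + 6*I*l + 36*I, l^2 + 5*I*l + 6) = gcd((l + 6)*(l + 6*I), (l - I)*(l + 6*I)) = l + 6*I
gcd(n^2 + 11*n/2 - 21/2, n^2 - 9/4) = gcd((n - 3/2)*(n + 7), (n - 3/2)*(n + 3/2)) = n - 3/2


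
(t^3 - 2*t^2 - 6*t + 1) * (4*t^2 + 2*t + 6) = 4*t^5 - 6*t^4 - 22*t^3 - 20*t^2 - 34*t + 6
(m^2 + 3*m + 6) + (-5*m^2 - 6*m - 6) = -4*m^2 - 3*m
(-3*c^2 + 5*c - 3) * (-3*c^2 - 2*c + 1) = 9*c^4 - 9*c^3 - 4*c^2 + 11*c - 3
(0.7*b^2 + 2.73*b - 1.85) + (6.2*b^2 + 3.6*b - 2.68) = 6.9*b^2 + 6.33*b - 4.53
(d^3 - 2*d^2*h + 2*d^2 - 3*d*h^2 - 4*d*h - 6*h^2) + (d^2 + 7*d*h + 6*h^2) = d^3 - 2*d^2*h + 3*d^2 - 3*d*h^2 + 3*d*h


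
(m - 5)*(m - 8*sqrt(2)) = m^2 - 8*sqrt(2)*m - 5*m + 40*sqrt(2)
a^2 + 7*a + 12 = (a + 3)*(a + 4)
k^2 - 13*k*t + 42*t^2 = (k - 7*t)*(k - 6*t)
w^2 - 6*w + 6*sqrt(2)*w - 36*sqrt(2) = (w - 6)*(w + 6*sqrt(2))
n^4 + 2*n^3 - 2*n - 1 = (n - 1)*(n + 1)^3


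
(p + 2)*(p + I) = p^2 + 2*p + I*p + 2*I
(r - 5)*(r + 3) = r^2 - 2*r - 15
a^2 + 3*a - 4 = (a - 1)*(a + 4)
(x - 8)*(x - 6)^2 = x^3 - 20*x^2 + 132*x - 288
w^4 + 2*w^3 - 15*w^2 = w^2*(w - 3)*(w + 5)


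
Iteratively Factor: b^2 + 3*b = (b)*(b + 3)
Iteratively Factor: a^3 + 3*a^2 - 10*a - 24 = (a + 4)*(a^2 - a - 6) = (a + 2)*(a + 4)*(a - 3)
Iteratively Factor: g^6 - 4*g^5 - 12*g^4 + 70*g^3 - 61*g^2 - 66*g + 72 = (g - 3)*(g^5 - g^4 - 15*g^3 + 25*g^2 + 14*g - 24) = (g - 3)^2*(g^4 + 2*g^3 - 9*g^2 - 2*g + 8) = (g - 3)^2*(g - 1)*(g^3 + 3*g^2 - 6*g - 8) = (g - 3)^2*(g - 2)*(g - 1)*(g^2 + 5*g + 4) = (g - 3)^2*(g - 2)*(g - 1)*(g + 4)*(g + 1)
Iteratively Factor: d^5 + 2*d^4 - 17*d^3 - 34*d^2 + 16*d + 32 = (d - 1)*(d^4 + 3*d^3 - 14*d^2 - 48*d - 32) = (d - 1)*(d + 1)*(d^3 + 2*d^2 - 16*d - 32) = (d - 4)*(d - 1)*(d + 1)*(d^2 + 6*d + 8) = (d - 4)*(d - 1)*(d + 1)*(d + 2)*(d + 4)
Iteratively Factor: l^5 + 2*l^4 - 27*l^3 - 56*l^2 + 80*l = (l + 4)*(l^4 - 2*l^3 - 19*l^2 + 20*l) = l*(l + 4)*(l^3 - 2*l^2 - 19*l + 20) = l*(l - 1)*(l + 4)*(l^2 - l - 20) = l*(l - 1)*(l + 4)^2*(l - 5)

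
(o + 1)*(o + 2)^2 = o^3 + 5*o^2 + 8*o + 4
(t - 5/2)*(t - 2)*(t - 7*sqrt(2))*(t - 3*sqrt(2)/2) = t^4 - 17*sqrt(2)*t^3/2 - 9*t^3/2 + 26*t^2 + 153*sqrt(2)*t^2/4 - 189*t/2 - 85*sqrt(2)*t/2 + 105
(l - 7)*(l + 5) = l^2 - 2*l - 35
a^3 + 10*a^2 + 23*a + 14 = (a + 1)*(a + 2)*(a + 7)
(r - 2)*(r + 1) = r^2 - r - 2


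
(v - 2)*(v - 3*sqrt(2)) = v^2 - 3*sqrt(2)*v - 2*v + 6*sqrt(2)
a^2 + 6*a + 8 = (a + 2)*(a + 4)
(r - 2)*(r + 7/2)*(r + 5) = r^3 + 13*r^2/2 + r/2 - 35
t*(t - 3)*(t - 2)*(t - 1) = t^4 - 6*t^3 + 11*t^2 - 6*t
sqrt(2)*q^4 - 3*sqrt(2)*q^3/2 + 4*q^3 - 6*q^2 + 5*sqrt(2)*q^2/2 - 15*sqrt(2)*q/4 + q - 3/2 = (q - 3/2)*(q + sqrt(2)/2)*(q + sqrt(2))*(sqrt(2)*q + 1)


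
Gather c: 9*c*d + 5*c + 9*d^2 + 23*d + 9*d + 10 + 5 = c*(9*d + 5) + 9*d^2 + 32*d + 15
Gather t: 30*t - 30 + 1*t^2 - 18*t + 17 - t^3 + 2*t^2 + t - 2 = -t^3 + 3*t^2 + 13*t - 15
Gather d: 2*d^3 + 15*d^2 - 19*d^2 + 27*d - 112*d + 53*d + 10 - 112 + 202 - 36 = 2*d^3 - 4*d^2 - 32*d + 64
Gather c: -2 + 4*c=4*c - 2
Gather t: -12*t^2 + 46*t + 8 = -12*t^2 + 46*t + 8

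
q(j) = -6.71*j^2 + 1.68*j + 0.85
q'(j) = 1.68 - 13.42*j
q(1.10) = -5.42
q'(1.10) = -13.08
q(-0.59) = -2.48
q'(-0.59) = 9.60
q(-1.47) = -16.12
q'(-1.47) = 21.41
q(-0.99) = -7.39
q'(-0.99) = 14.97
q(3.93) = -96.18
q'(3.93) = -51.06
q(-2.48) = -44.59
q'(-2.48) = 34.96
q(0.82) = -2.28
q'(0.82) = -9.32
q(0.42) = 0.37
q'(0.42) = -3.96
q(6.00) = -230.63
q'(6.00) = -78.84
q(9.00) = -527.54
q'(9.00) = -119.10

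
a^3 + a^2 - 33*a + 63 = (a - 3)^2*(a + 7)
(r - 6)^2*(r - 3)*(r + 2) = r^4 - 13*r^3 + 42*r^2 + 36*r - 216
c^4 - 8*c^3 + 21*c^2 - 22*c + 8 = (c - 4)*(c - 2)*(c - 1)^2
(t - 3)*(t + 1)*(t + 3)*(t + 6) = t^4 + 7*t^3 - 3*t^2 - 63*t - 54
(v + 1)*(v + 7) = v^2 + 8*v + 7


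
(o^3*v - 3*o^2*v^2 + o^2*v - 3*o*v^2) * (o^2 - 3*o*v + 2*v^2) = o^5*v - 6*o^4*v^2 + o^4*v + 11*o^3*v^3 - 6*o^3*v^2 - 6*o^2*v^4 + 11*o^2*v^3 - 6*o*v^4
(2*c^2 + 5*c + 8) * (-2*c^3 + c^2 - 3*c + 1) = -4*c^5 - 8*c^4 - 17*c^3 - 5*c^2 - 19*c + 8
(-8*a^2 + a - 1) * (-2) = 16*a^2 - 2*a + 2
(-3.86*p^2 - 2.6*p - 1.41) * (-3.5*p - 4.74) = 13.51*p^3 + 27.3964*p^2 + 17.259*p + 6.6834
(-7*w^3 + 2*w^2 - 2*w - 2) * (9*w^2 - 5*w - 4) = -63*w^5 + 53*w^4 - 16*w^2 + 18*w + 8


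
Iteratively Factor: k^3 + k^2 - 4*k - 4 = (k + 1)*(k^2 - 4) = (k - 2)*(k + 1)*(k + 2)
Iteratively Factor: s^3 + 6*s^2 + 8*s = (s + 4)*(s^2 + 2*s) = (s + 2)*(s + 4)*(s)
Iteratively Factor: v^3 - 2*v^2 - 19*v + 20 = (v + 4)*(v^2 - 6*v + 5) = (v - 1)*(v + 4)*(v - 5)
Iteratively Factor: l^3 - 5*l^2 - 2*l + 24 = (l - 4)*(l^2 - l - 6) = (l - 4)*(l + 2)*(l - 3)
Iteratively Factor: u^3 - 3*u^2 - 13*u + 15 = (u - 1)*(u^2 - 2*u - 15) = (u - 5)*(u - 1)*(u + 3)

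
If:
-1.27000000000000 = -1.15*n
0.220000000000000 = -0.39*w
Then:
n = 1.10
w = -0.56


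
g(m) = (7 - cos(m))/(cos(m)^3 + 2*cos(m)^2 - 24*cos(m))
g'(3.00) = -0.04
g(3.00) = 0.32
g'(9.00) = -0.14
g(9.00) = 0.35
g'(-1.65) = 46.43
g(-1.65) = 3.70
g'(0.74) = -0.35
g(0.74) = -0.39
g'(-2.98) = 0.05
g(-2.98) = 0.32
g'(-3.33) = -0.05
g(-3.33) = 0.33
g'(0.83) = -0.46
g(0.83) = -0.42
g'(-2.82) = 0.10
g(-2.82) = 0.34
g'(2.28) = -0.51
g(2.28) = 0.47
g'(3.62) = 0.17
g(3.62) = 0.36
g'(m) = (7 - cos(m))*(3*sin(m)*cos(m)^2 + 4*sin(m)*cos(m) - 24*sin(m))/(cos(m)^3 + 2*cos(m)^2 - 24*cos(m))^2 + sin(m)/(cos(m)^3 + 2*cos(m)^2 - 24*cos(m))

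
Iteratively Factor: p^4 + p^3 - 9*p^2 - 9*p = (p + 1)*(p^3 - 9*p) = (p - 3)*(p + 1)*(p^2 + 3*p) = (p - 3)*(p + 1)*(p + 3)*(p)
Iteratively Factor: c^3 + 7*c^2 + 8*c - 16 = (c + 4)*(c^2 + 3*c - 4) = (c + 4)^2*(c - 1)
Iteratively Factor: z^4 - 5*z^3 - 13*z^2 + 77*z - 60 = (z - 5)*(z^3 - 13*z + 12) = (z - 5)*(z - 1)*(z^2 + z - 12) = (z - 5)*(z - 1)*(z + 4)*(z - 3)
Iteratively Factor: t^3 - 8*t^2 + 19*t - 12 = (t - 3)*(t^2 - 5*t + 4) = (t - 3)*(t - 1)*(t - 4)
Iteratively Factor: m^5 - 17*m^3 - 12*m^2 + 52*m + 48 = (m + 1)*(m^4 - m^3 - 16*m^2 + 4*m + 48) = (m - 4)*(m + 1)*(m^3 + 3*m^2 - 4*m - 12) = (m - 4)*(m + 1)*(m + 2)*(m^2 + m - 6) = (m - 4)*(m + 1)*(m + 2)*(m + 3)*(m - 2)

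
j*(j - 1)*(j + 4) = j^3 + 3*j^2 - 4*j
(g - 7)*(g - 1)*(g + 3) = g^3 - 5*g^2 - 17*g + 21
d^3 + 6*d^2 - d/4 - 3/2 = (d - 1/2)*(d + 1/2)*(d + 6)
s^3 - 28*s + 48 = (s - 4)*(s - 2)*(s + 6)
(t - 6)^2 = t^2 - 12*t + 36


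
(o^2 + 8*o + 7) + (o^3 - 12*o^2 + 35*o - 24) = o^3 - 11*o^2 + 43*o - 17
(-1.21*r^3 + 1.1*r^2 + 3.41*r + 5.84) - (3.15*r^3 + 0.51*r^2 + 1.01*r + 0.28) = -4.36*r^3 + 0.59*r^2 + 2.4*r + 5.56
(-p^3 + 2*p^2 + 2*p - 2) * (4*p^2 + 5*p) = -4*p^5 + 3*p^4 + 18*p^3 + 2*p^2 - 10*p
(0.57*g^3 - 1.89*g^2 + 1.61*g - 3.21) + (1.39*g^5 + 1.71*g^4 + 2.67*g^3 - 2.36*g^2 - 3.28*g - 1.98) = 1.39*g^5 + 1.71*g^4 + 3.24*g^3 - 4.25*g^2 - 1.67*g - 5.19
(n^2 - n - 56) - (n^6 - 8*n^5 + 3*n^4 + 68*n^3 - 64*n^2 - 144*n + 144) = -n^6 + 8*n^5 - 3*n^4 - 68*n^3 + 65*n^2 + 143*n - 200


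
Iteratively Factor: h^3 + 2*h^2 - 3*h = (h)*(h^2 + 2*h - 3) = h*(h + 3)*(h - 1)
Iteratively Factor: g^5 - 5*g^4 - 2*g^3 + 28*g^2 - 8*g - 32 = (g - 4)*(g^4 - g^3 - 6*g^2 + 4*g + 8) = (g - 4)*(g - 2)*(g^3 + g^2 - 4*g - 4) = (g - 4)*(g - 2)*(g + 2)*(g^2 - g - 2) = (g - 4)*(g - 2)^2*(g + 2)*(g + 1)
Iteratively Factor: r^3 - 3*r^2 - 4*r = (r)*(r^2 - 3*r - 4) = r*(r - 4)*(r + 1)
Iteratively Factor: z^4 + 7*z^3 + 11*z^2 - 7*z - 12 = (z - 1)*(z^3 + 8*z^2 + 19*z + 12) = (z - 1)*(z + 3)*(z^2 + 5*z + 4) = (z - 1)*(z + 1)*(z + 3)*(z + 4)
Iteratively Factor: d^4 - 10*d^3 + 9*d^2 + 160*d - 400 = (d - 5)*(d^3 - 5*d^2 - 16*d + 80) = (d - 5)*(d - 4)*(d^2 - d - 20) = (d - 5)^2*(d - 4)*(d + 4)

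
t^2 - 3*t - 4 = (t - 4)*(t + 1)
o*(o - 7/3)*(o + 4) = o^3 + 5*o^2/3 - 28*o/3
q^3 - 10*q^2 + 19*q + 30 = (q - 6)*(q - 5)*(q + 1)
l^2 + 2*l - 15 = (l - 3)*(l + 5)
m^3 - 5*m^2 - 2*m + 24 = (m - 4)*(m - 3)*(m + 2)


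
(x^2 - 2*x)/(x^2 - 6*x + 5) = x*(x - 2)/(x^2 - 6*x + 5)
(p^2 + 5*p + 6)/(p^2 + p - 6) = (p + 2)/(p - 2)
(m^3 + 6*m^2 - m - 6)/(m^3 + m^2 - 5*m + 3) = (m^2 + 7*m + 6)/(m^2 + 2*m - 3)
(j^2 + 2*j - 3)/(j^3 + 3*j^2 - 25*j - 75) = (j - 1)/(j^2 - 25)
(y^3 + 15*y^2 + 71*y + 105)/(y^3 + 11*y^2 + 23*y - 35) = (y + 3)/(y - 1)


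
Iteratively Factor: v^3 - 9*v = (v)*(v^2 - 9) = v*(v + 3)*(v - 3)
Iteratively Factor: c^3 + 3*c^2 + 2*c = (c + 1)*(c^2 + 2*c) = c*(c + 1)*(c + 2)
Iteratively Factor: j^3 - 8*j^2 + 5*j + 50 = (j - 5)*(j^2 - 3*j - 10) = (j - 5)*(j + 2)*(j - 5)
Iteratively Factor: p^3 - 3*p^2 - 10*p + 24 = (p - 4)*(p^2 + p - 6) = (p - 4)*(p + 3)*(p - 2)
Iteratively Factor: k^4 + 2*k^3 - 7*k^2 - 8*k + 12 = (k + 2)*(k^3 - 7*k + 6) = (k - 2)*(k + 2)*(k^2 + 2*k - 3) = (k - 2)*(k - 1)*(k + 2)*(k + 3)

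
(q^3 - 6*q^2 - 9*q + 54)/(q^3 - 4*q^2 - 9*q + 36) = (q - 6)/(q - 4)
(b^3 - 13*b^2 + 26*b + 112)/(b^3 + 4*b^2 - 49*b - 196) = (b^2 - 6*b - 16)/(b^2 + 11*b + 28)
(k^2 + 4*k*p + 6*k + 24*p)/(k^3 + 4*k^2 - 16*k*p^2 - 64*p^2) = (-k - 6)/(-k^2 + 4*k*p - 4*k + 16*p)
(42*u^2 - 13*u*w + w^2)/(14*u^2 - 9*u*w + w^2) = (6*u - w)/(2*u - w)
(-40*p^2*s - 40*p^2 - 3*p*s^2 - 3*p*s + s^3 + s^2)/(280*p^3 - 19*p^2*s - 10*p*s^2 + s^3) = (-s - 1)/(7*p - s)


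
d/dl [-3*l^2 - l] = -6*l - 1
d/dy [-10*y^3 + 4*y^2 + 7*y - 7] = -30*y^2 + 8*y + 7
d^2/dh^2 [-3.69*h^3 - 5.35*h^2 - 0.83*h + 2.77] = -22.14*h - 10.7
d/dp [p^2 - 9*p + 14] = 2*p - 9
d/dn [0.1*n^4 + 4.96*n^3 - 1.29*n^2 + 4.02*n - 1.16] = 0.4*n^3 + 14.88*n^2 - 2.58*n + 4.02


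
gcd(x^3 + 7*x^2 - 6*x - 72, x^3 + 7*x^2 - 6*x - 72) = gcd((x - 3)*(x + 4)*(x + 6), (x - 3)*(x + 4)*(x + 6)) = x^3 + 7*x^2 - 6*x - 72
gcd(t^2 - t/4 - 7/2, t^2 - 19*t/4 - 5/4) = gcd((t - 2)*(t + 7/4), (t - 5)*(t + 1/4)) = 1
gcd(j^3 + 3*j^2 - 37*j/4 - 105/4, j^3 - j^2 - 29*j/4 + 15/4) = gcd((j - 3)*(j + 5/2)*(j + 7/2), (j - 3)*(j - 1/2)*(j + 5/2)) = j^2 - j/2 - 15/2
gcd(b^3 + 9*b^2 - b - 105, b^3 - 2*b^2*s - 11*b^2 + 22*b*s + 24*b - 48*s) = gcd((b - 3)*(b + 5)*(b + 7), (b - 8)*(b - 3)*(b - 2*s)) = b - 3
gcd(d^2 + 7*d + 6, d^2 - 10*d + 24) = 1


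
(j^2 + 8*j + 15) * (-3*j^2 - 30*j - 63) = -3*j^4 - 54*j^3 - 348*j^2 - 954*j - 945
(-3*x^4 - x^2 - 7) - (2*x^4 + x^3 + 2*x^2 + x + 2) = -5*x^4 - x^3 - 3*x^2 - x - 9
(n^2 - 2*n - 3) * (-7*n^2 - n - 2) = -7*n^4 + 13*n^3 + 21*n^2 + 7*n + 6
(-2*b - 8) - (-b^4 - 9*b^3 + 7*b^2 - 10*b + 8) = b^4 + 9*b^3 - 7*b^2 + 8*b - 16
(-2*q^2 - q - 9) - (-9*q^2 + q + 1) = 7*q^2 - 2*q - 10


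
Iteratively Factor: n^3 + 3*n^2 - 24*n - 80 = (n + 4)*(n^2 - n - 20) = (n - 5)*(n + 4)*(n + 4)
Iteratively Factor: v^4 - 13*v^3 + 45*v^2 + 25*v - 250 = (v - 5)*(v^3 - 8*v^2 + 5*v + 50) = (v - 5)*(v + 2)*(v^2 - 10*v + 25) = (v - 5)^2*(v + 2)*(v - 5)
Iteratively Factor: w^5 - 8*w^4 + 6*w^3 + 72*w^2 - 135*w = (w + 3)*(w^4 - 11*w^3 + 39*w^2 - 45*w) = (w - 3)*(w + 3)*(w^3 - 8*w^2 + 15*w) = w*(w - 3)*(w + 3)*(w^2 - 8*w + 15) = w*(w - 5)*(w - 3)*(w + 3)*(w - 3)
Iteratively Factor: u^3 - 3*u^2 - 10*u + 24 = (u + 3)*(u^2 - 6*u + 8) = (u - 4)*(u + 3)*(u - 2)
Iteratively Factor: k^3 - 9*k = (k - 3)*(k^2 + 3*k) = (k - 3)*(k + 3)*(k)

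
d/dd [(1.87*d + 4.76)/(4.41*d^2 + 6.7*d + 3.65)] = (8.2467*d^2 + 12.529*d - (1.87*d + 4.76)*(8.82*d + 6.7) + 6.8255)/(4.41*d^2 + 6.7*d + 3.65)^2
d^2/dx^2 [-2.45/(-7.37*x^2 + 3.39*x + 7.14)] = (266.15281*x^2 - 122.42307*x - 2.45*(14.74*x - 3.39)*(29.48*x - 6.78) - 257.84682)/(-7.37*x^2 + 3.39*x + 7.14)^3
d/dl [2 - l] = -1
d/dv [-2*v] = -2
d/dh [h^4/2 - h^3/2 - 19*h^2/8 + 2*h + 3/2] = 2*h^3 - 3*h^2/2 - 19*h/4 + 2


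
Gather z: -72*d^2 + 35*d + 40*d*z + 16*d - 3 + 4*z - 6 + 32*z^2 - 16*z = -72*d^2 + 51*d + 32*z^2 + z*(40*d - 12) - 9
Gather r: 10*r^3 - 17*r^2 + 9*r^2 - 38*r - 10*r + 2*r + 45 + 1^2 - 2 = 10*r^3 - 8*r^2 - 46*r + 44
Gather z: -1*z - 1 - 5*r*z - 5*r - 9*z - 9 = -5*r + z*(-5*r - 10) - 10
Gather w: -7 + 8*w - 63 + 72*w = 80*w - 70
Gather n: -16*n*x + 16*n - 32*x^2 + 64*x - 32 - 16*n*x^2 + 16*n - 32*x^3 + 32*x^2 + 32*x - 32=n*(-16*x^2 - 16*x + 32) - 32*x^3 + 96*x - 64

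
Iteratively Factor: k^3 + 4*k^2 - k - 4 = (k + 1)*(k^2 + 3*k - 4) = (k + 1)*(k + 4)*(k - 1)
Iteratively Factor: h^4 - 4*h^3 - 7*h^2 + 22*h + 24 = (h - 4)*(h^3 - 7*h - 6) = (h - 4)*(h + 2)*(h^2 - 2*h - 3) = (h - 4)*(h + 1)*(h + 2)*(h - 3)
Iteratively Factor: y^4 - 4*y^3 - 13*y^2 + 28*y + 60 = (y + 2)*(y^3 - 6*y^2 - y + 30) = (y - 3)*(y + 2)*(y^2 - 3*y - 10) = (y - 5)*(y - 3)*(y + 2)*(y + 2)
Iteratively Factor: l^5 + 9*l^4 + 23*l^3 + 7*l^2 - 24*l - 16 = (l - 1)*(l^4 + 10*l^3 + 33*l^2 + 40*l + 16) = (l - 1)*(l + 1)*(l^3 + 9*l^2 + 24*l + 16) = (l - 1)*(l + 1)*(l + 4)*(l^2 + 5*l + 4) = (l - 1)*(l + 1)*(l + 4)^2*(l + 1)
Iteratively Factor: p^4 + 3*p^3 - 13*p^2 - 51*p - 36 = (p + 3)*(p^3 - 13*p - 12) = (p + 1)*(p + 3)*(p^2 - p - 12) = (p - 4)*(p + 1)*(p + 3)*(p + 3)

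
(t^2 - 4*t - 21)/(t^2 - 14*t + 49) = (t + 3)/(t - 7)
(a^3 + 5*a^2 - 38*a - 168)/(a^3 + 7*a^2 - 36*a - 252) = (a + 4)/(a + 6)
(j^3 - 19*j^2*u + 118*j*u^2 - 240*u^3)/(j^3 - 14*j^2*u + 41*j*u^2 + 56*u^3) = (-j^2 + 11*j*u - 30*u^2)/(-j^2 + 6*j*u + 7*u^2)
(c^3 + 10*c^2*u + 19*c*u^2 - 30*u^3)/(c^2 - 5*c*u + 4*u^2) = (-c^2 - 11*c*u - 30*u^2)/(-c + 4*u)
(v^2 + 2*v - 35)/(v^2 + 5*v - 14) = (v - 5)/(v - 2)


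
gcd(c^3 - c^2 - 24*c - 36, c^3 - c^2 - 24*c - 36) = c^3 - c^2 - 24*c - 36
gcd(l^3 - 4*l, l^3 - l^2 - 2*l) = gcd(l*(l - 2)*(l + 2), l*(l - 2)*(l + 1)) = l^2 - 2*l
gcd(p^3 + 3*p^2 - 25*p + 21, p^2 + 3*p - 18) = p - 3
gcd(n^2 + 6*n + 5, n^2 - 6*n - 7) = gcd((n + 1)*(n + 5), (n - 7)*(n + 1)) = n + 1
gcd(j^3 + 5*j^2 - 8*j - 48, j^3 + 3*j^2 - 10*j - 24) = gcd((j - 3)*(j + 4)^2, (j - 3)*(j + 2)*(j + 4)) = j^2 + j - 12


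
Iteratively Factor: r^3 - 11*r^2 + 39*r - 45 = (r - 3)*(r^2 - 8*r + 15) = (r - 3)^2*(r - 5)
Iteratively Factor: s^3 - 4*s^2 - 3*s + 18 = (s - 3)*(s^2 - s - 6) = (s - 3)*(s + 2)*(s - 3)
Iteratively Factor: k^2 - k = (k - 1)*(k)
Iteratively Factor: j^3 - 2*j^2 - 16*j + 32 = (j + 4)*(j^2 - 6*j + 8) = (j - 4)*(j + 4)*(j - 2)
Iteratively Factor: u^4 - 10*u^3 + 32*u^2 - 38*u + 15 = (u - 1)*(u^3 - 9*u^2 + 23*u - 15) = (u - 1)^2*(u^2 - 8*u + 15) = (u - 5)*(u - 1)^2*(u - 3)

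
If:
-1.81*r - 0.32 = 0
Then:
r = -0.18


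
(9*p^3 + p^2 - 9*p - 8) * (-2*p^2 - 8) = -18*p^5 - 2*p^4 - 54*p^3 + 8*p^2 + 72*p + 64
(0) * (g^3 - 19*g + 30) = 0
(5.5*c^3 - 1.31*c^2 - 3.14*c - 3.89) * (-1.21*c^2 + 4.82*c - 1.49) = -6.655*c^5 + 28.0951*c^4 - 10.7098*c^3 - 8.476*c^2 - 14.0712*c + 5.7961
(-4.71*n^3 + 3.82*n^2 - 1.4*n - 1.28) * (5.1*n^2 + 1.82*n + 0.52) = -24.021*n^5 + 10.9098*n^4 - 2.6368*n^3 - 7.0896*n^2 - 3.0576*n - 0.6656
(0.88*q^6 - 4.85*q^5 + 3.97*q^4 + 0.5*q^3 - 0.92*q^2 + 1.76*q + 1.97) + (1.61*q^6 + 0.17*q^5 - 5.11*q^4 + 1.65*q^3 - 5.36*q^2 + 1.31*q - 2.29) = 2.49*q^6 - 4.68*q^5 - 1.14*q^4 + 2.15*q^3 - 6.28*q^2 + 3.07*q - 0.32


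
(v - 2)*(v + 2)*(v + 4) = v^3 + 4*v^2 - 4*v - 16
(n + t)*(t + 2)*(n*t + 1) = n^2*t^2 + 2*n^2*t + n*t^3 + 2*n*t^2 + n*t + 2*n + t^2 + 2*t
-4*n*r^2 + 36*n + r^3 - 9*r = (-4*n + r)*(r - 3)*(r + 3)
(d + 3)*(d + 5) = d^2 + 8*d + 15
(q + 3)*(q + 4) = q^2 + 7*q + 12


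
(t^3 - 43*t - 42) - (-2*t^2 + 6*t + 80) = t^3 + 2*t^2 - 49*t - 122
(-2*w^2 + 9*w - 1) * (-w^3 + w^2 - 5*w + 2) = 2*w^5 - 11*w^4 + 20*w^3 - 50*w^2 + 23*w - 2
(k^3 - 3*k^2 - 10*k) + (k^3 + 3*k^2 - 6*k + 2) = 2*k^3 - 16*k + 2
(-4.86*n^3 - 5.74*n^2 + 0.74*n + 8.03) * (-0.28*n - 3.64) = 1.3608*n^4 + 19.2976*n^3 + 20.6864*n^2 - 4.942*n - 29.2292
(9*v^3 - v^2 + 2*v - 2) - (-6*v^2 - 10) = 9*v^3 + 5*v^2 + 2*v + 8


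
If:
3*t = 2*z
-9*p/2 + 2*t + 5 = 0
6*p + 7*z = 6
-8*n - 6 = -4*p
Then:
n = -65/316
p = 86/79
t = -4/79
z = -6/79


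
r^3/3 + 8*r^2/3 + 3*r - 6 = (r/3 + 1)*(r - 1)*(r + 6)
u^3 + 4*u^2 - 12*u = u*(u - 2)*(u + 6)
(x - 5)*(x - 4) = x^2 - 9*x + 20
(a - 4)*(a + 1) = a^2 - 3*a - 4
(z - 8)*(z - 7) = z^2 - 15*z + 56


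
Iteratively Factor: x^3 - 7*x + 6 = (x - 2)*(x^2 + 2*x - 3) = (x - 2)*(x - 1)*(x + 3)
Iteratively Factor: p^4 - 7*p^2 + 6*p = (p - 1)*(p^3 + p^2 - 6*p) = (p - 1)*(p + 3)*(p^2 - 2*p) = p*(p - 1)*(p + 3)*(p - 2)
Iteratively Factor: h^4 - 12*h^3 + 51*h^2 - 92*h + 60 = (h - 2)*(h^3 - 10*h^2 + 31*h - 30) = (h - 3)*(h - 2)*(h^2 - 7*h + 10) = (h - 3)*(h - 2)^2*(h - 5)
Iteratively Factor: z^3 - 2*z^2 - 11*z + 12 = (z + 3)*(z^2 - 5*z + 4) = (z - 4)*(z + 3)*(z - 1)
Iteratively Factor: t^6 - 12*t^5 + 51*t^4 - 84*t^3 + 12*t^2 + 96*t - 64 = (t - 1)*(t^5 - 11*t^4 + 40*t^3 - 44*t^2 - 32*t + 64) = (t - 4)*(t - 1)*(t^4 - 7*t^3 + 12*t^2 + 4*t - 16) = (t - 4)*(t - 2)*(t - 1)*(t^3 - 5*t^2 + 2*t + 8) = (t - 4)*(t - 2)*(t - 1)*(t + 1)*(t^2 - 6*t + 8) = (t - 4)*(t - 2)^2*(t - 1)*(t + 1)*(t - 4)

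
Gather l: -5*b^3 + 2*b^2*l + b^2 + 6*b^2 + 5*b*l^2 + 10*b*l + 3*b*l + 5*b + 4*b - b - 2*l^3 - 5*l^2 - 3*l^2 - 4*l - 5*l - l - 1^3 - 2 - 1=-5*b^3 + 7*b^2 + 8*b - 2*l^3 + l^2*(5*b - 8) + l*(2*b^2 + 13*b - 10) - 4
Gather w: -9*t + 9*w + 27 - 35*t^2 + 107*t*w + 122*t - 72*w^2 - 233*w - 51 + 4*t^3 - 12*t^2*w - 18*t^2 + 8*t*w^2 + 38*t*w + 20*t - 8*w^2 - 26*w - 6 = 4*t^3 - 53*t^2 + 133*t + w^2*(8*t - 80) + w*(-12*t^2 + 145*t - 250) - 30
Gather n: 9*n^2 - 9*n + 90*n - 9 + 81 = 9*n^2 + 81*n + 72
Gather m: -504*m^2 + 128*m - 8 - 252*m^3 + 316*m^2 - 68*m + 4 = -252*m^3 - 188*m^2 + 60*m - 4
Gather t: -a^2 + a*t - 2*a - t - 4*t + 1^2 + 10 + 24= -a^2 - 2*a + t*(a - 5) + 35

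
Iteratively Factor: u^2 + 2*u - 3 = (u + 3)*(u - 1)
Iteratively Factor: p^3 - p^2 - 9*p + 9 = (p - 3)*(p^2 + 2*p - 3) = (p - 3)*(p - 1)*(p + 3)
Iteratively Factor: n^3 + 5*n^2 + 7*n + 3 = (n + 1)*(n^2 + 4*n + 3) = (n + 1)^2*(n + 3)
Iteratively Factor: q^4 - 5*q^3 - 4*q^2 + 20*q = (q + 2)*(q^3 - 7*q^2 + 10*q) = (q - 2)*(q + 2)*(q^2 - 5*q) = (q - 5)*(q - 2)*(q + 2)*(q)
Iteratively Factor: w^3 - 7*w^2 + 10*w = (w)*(w^2 - 7*w + 10) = w*(w - 2)*(w - 5)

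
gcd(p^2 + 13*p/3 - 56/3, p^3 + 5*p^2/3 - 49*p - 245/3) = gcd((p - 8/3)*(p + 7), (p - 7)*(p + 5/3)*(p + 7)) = p + 7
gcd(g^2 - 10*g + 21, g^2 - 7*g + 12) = g - 3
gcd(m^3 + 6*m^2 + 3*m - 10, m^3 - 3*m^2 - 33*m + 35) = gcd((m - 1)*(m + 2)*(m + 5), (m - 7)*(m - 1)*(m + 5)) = m^2 + 4*m - 5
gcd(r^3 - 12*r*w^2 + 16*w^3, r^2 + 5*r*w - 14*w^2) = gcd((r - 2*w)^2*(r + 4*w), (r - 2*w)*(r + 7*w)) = r - 2*w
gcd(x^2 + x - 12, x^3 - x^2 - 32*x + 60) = 1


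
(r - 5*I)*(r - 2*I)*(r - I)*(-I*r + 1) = -I*r^4 - 7*r^3 + 9*I*r^2 - 7*r + 10*I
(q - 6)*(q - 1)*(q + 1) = q^3 - 6*q^2 - q + 6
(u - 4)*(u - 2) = u^2 - 6*u + 8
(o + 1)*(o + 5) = o^2 + 6*o + 5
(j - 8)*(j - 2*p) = j^2 - 2*j*p - 8*j + 16*p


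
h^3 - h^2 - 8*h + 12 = (h - 2)^2*(h + 3)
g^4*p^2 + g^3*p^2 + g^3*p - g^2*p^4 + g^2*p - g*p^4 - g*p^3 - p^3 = (g - p)*(g + p)*(g*p + 1)*(g*p + p)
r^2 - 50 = (r - 5*sqrt(2))*(r + 5*sqrt(2))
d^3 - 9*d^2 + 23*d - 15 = (d - 5)*(d - 3)*(d - 1)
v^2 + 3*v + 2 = (v + 1)*(v + 2)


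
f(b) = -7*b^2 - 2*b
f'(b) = -14*b - 2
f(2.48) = -48.01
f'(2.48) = -36.72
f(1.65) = -22.36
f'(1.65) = -25.10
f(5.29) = -206.47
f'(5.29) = -76.06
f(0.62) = -3.93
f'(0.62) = -10.68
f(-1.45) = -11.82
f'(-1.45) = 18.30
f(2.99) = -68.56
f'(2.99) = -43.86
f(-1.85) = -20.26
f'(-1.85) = 23.90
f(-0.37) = -0.22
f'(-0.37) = 3.18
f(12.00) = -1032.00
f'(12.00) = -170.00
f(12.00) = -1032.00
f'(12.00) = -170.00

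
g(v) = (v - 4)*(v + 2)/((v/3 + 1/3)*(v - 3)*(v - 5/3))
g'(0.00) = -0.88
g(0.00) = -4.80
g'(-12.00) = -0.01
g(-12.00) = -0.21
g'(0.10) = -1.44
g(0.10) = -4.92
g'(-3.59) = 0.01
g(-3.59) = -0.40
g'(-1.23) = 25.88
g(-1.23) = 4.29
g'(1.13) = -23.95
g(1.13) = -12.61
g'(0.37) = -3.14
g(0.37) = -5.52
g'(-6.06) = -0.03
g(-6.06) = -0.35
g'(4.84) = 0.16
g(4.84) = 0.51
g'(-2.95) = 0.11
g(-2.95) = -0.37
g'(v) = (v - 4)/((v/3 + 1/3)*(v - 3)*(v - 5/3)) - (v - 4)*(v + 2)/((v/3 + 1/3)*(v - 3)*(v - 5/3)^2) - (v - 4)*(v + 2)/((v/3 + 1/3)*(v - 3)^2*(v - 5/3)) + (v + 2)/((v/3 + 1/3)*(v - 3)*(v - 5/3)) - (v - 4)*(v + 2)/(3*(v/3 + 1/3)^2*(v - 3)*(v - 5/3))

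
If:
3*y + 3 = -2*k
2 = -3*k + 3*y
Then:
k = -1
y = -1/3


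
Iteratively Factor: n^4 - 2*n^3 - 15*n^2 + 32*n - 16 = (n + 4)*(n^3 - 6*n^2 + 9*n - 4) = (n - 1)*(n + 4)*(n^2 - 5*n + 4) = (n - 4)*(n - 1)*(n + 4)*(n - 1)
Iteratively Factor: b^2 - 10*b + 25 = (b - 5)*(b - 5)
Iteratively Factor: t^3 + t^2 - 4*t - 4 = (t + 2)*(t^2 - t - 2) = (t - 2)*(t + 2)*(t + 1)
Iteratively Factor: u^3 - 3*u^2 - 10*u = (u)*(u^2 - 3*u - 10) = u*(u + 2)*(u - 5)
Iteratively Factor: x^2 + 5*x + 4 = (x + 1)*(x + 4)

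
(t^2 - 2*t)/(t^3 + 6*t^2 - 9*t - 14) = t/(t^2 + 8*t + 7)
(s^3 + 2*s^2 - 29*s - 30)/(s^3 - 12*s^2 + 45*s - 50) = (s^2 + 7*s + 6)/(s^2 - 7*s + 10)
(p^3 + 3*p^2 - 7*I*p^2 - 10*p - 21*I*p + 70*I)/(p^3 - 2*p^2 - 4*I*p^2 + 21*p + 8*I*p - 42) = (p + 5)/(p + 3*I)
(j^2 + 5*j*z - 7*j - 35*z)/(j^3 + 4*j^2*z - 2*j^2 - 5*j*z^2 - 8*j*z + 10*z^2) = (7 - j)/(-j^2 + j*z + 2*j - 2*z)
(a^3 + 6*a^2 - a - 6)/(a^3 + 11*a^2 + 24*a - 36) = (a + 1)/(a + 6)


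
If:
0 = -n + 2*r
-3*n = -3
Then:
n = 1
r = 1/2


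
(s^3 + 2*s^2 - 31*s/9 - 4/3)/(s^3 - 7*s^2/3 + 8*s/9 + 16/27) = 3*(s + 3)/(3*s - 4)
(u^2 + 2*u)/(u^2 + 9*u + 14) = u/(u + 7)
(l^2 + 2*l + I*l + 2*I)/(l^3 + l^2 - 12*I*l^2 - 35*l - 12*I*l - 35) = (l^2 + l*(2 + I) + 2*I)/(l^3 + l^2*(1 - 12*I) - l*(35 + 12*I) - 35)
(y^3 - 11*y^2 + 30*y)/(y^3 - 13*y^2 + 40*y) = (y - 6)/(y - 8)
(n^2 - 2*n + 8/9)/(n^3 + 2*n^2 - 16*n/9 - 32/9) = (3*n - 2)/(3*n^2 + 10*n + 8)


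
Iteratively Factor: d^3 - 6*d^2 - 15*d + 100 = (d + 4)*(d^2 - 10*d + 25) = (d - 5)*(d + 4)*(d - 5)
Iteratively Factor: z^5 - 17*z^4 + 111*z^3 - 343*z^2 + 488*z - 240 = (z - 1)*(z^4 - 16*z^3 + 95*z^2 - 248*z + 240) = (z - 3)*(z - 1)*(z^3 - 13*z^2 + 56*z - 80) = (z - 4)*(z - 3)*(z - 1)*(z^2 - 9*z + 20) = (z - 4)^2*(z - 3)*(z - 1)*(z - 5)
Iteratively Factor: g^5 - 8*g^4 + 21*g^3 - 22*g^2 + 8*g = (g - 4)*(g^4 - 4*g^3 + 5*g^2 - 2*g) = (g - 4)*(g - 2)*(g^3 - 2*g^2 + g) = g*(g - 4)*(g - 2)*(g^2 - 2*g + 1) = g*(g - 4)*(g - 2)*(g - 1)*(g - 1)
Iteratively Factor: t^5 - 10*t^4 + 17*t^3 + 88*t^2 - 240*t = (t - 4)*(t^4 - 6*t^3 - 7*t^2 + 60*t) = (t - 4)*(t + 3)*(t^3 - 9*t^2 + 20*t) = (t - 5)*(t - 4)*(t + 3)*(t^2 - 4*t) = (t - 5)*(t - 4)^2*(t + 3)*(t)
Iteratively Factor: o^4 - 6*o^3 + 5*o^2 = (o - 5)*(o^3 - o^2) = o*(o - 5)*(o^2 - o) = o^2*(o - 5)*(o - 1)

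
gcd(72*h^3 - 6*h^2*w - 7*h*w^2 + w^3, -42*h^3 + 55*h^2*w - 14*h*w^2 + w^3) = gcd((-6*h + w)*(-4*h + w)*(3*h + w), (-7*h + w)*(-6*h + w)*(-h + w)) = -6*h + w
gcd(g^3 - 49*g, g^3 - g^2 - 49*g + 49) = g^2 - 49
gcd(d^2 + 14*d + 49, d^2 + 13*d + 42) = d + 7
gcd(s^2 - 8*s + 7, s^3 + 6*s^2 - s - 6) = s - 1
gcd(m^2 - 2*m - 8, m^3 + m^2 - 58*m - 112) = m + 2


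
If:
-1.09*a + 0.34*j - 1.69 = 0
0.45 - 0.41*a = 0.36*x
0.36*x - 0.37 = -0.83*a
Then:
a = -0.19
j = 4.36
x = 1.47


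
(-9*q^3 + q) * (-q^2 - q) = 9*q^5 + 9*q^4 - q^3 - q^2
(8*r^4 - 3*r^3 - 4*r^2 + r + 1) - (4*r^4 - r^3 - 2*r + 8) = 4*r^4 - 2*r^3 - 4*r^2 + 3*r - 7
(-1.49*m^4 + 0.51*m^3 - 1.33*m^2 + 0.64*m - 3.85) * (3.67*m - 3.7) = -5.4683*m^5 + 7.3847*m^4 - 6.7681*m^3 + 7.2698*m^2 - 16.4975*m + 14.245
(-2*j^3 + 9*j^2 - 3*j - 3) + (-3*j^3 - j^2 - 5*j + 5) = -5*j^3 + 8*j^2 - 8*j + 2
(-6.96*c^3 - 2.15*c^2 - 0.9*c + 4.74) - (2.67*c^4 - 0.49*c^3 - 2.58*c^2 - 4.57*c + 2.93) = -2.67*c^4 - 6.47*c^3 + 0.43*c^2 + 3.67*c + 1.81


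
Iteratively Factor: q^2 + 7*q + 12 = (q + 4)*(q + 3)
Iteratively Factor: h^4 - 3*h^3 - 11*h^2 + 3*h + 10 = (h - 1)*(h^3 - 2*h^2 - 13*h - 10) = (h - 5)*(h - 1)*(h^2 + 3*h + 2) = (h - 5)*(h - 1)*(h + 2)*(h + 1)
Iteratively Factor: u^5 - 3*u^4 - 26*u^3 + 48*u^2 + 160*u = (u)*(u^4 - 3*u^3 - 26*u^2 + 48*u + 160) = u*(u - 5)*(u^3 + 2*u^2 - 16*u - 32) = u*(u - 5)*(u + 2)*(u^2 - 16) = u*(u - 5)*(u - 4)*(u + 2)*(u + 4)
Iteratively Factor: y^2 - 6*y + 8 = (y - 4)*(y - 2)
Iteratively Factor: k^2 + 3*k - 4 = (k + 4)*(k - 1)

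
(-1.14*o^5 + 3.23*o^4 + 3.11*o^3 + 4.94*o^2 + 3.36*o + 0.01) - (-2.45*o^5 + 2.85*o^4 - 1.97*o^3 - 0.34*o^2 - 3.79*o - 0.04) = 1.31*o^5 + 0.38*o^4 + 5.08*o^3 + 5.28*o^2 + 7.15*o + 0.05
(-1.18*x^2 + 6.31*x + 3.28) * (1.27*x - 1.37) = -1.4986*x^3 + 9.6303*x^2 - 4.4791*x - 4.4936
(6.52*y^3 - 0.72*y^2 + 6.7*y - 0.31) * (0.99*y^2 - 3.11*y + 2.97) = 6.4548*y^5 - 20.99*y^4 + 28.2366*y^3 - 23.2823*y^2 + 20.8631*y - 0.9207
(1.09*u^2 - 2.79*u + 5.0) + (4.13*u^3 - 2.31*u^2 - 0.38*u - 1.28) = 4.13*u^3 - 1.22*u^2 - 3.17*u + 3.72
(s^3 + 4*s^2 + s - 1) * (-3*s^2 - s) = -3*s^5 - 13*s^4 - 7*s^3 + 2*s^2 + s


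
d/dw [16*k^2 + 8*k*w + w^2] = 8*k + 2*w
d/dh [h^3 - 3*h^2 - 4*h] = 3*h^2 - 6*h - 4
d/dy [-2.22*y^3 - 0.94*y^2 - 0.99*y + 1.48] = -6.66*y^2 - 1.88*y - 0.99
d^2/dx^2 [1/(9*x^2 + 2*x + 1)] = 2*(-81*x^2 - 18*x + 4*(9*x + 1)^2 - 9)/(9*x^2 + 2*x + 1)^3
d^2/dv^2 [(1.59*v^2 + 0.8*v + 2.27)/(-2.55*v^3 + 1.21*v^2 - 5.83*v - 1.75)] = (-20.67795*v^6 - 31.212*v^5 - 20.4912899999999*v^4 + 210.411776*v^3 - 199.783722*v^2 + 146.694816*v - 157.337806)/(16.581375*v^9 - 23.604075*v^8 + 124.92909*v^7 - 75.564226*v^6 + 253.224444*v^5 + 40.405068*v^4 + 147.513262*v^3 + 167.32485*v^2 + 53.563125*v + 5.359375)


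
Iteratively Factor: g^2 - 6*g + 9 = (g - 3)*(g - 3)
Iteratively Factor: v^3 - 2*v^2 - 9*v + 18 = (v - 3)*(v^2 + v - 6) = (v - 3)*(v - 2)*(v + 3)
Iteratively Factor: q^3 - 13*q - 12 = (q + 3)*(q^2 - 3*q - 4) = (q + 1)*(q + 3)*(q - 4)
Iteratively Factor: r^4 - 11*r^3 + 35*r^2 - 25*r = (r)*(r^3 - 11*r^2 + 35*r - 25) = r*(r - 1)*(r^2 - 10*r + 25) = r*(r - 5)*(r - 1)*(r - 5)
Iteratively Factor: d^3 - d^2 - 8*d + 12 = (d - 2)*(d^2 + d - 6) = (d - 2)*(d + 3)*(d - 2)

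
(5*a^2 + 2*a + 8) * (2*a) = 10*a^3 + 4*a^2 + 16*a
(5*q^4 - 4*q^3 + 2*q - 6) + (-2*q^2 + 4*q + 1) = 5*q^4 - 4*q^3 - 2*q^2 + 6*q - 5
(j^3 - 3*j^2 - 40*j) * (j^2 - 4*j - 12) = j^5 - 7*j^4 - 40*j^3 + 196*j^2 + 480*j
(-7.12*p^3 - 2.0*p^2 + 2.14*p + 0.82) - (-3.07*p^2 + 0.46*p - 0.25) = -7.12*p^3 + 1.07*p^2 + 1.68*p + 1.07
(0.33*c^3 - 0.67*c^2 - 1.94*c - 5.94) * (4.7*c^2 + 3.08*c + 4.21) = 1.551*c^5 - 2.1326*c^4 - 9.7923*c^3 - 36.7139*c^2 - 26.4626*c - 25.0074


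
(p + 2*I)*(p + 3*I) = p^2 + 5*I*p - 6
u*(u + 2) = u^2 + 2*u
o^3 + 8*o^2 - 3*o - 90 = (o - 3)*(o + 5)*(o + 6)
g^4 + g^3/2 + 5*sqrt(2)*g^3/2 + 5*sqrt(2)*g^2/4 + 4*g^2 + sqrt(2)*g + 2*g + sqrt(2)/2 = (g + 1/2)*(g + sqrt(2)/2)*(g + sqrt(2))^2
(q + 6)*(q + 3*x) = q^2 + 3*q*x + 6*q + 18*x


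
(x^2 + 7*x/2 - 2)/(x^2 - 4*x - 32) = (x - 1/2)/(x - 8)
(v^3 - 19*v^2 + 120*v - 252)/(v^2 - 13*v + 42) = v - 6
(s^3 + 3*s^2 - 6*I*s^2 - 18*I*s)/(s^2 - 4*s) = (s^2 + s*(3 - 6*I) - 18*I)/(s - 4)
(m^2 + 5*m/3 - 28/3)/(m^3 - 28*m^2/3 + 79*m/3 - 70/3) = (m + 4)/(m^2 - 7*m + 10)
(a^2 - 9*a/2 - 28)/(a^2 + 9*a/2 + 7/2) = (a - 8)/(a + 1)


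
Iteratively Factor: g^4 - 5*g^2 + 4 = (g - 2)*(g^3 + 2*g^2 - g - 2) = (g - 2)*(g + 1)*(g^2 + g - 2) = (g - 2)*(g + 1)*(g + 2)*(g - 1)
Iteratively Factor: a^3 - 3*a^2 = (a)*(a^2 - 3*a) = a^2*(a - 3)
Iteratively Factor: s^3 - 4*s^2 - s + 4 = (s - 1)*(s^2 - 3*s - 4) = (s - 4)*(s - 1)*(s + 1)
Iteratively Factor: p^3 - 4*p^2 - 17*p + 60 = (p - 3)*(p^2 - p - 20) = (p - 5)*(p - 3)*(p + 4)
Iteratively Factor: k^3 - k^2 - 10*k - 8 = (k - 4)*(k^2 + 3*k + 2) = (k - 4)*(k + 2)*(k + 1)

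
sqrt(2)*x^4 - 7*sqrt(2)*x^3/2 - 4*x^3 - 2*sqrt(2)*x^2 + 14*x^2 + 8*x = x*(x - 4)*(x - 2*sqrt(2))*(sqrt(2)*x + sqrt(2)/2)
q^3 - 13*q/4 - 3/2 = (q - 2)*(q + 1/2)*(q + 3/2)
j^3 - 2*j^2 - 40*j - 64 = (j - 8)*(j + 2)*(j + 4)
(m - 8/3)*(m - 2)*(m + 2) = m^3 - 8*m^2/3 - 4*m + 32/3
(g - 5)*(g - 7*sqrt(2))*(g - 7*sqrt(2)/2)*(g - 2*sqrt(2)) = g^4 - 25*sqrt(2)*g^3/2 - 5*g^3 + 125*sqrt(2)*g^2/2 + 91*g^2 - 455*g - 98*sqrt(2)*g + 490*sqrt(2)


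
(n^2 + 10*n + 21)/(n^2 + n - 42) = (n + 3)/(n - 6)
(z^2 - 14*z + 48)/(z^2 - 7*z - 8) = (z - 6)/(z + 1)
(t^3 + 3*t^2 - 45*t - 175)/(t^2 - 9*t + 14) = (t^2 + 10*t + 25)/(t - 2)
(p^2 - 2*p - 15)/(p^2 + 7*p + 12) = (p - 5)/(p + 4)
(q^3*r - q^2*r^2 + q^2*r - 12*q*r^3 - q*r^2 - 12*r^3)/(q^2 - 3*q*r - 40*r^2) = r*(-q^3 + q^2*r - q^2 + 12*q*r^2 + q*r + 12*r^2)/(-q^2 + 3*q*r + 40*r^2)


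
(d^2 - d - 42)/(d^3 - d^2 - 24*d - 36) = (-d^2 + d + 42)/(-d^3 + d^2 + 24*d + 36)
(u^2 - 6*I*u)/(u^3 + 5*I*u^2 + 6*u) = (u - 6*I)/(u^2 + 5*I*u + 6)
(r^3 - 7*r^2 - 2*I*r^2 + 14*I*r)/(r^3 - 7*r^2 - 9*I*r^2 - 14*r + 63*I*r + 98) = r/(r - 7*I)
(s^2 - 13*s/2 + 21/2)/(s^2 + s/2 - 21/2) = (2*s - 7)/(2*s + 7)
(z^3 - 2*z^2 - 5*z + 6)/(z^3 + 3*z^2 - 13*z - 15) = (z^2 + z - 2)/(z^2 + 6*z + 5)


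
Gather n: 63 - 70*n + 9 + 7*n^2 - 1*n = 7*n^2 - 71*n + 72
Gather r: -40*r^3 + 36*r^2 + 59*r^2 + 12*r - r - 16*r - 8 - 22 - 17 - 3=-40*r^3 + 95*r^2 - 5*r - 50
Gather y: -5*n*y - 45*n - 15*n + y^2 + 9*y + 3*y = -60*n + y^2 + y*(12 - 5*n)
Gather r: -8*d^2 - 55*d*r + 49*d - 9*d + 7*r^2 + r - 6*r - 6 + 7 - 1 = -8*d^2 + 40*d + 7*r^2 + r*(-55*d - 5)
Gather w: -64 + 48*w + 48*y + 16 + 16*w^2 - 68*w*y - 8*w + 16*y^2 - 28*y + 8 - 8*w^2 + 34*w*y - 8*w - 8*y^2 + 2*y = 8*w^2 + w*(32 - 34*y) + 8*y^2 + 22*y - 40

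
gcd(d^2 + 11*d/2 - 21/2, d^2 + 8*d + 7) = d + 7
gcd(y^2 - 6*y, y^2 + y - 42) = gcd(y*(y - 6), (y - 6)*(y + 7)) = y - 6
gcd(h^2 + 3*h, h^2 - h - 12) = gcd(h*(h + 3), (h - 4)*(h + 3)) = h + 3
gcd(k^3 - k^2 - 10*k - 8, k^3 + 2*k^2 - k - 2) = k^2 + 3*k + 2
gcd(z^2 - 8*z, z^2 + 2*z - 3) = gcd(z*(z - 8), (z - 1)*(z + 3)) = 1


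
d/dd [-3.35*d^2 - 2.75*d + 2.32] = -6.7*d - 2.75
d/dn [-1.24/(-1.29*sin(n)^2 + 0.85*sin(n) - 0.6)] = (1.054 - 3.1992*sin(n))*cos(n)/(1.29*sin(n)^2 - 0.85*sin(n) + 0.6)^2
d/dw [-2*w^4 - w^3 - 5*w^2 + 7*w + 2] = -8*w^3 - 3*w^2 - 10*w + 7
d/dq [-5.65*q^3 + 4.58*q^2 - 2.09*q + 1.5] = -16.95*q^2 + 9.16*q - 2.09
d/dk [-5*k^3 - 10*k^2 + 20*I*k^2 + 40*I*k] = -15*k^2 + k*(-20 + 40*I) + 40*I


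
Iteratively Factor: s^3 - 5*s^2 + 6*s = (s)*(s^2 - 5*s + 6) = s*(s - 3)*(s - 2)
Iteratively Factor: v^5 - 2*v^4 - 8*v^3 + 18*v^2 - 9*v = (v - 1)*(v^4 - v^3 - 9*v^2 + 9*v) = (v - 3)*(v - 1)*(v^3 + 2*v^2 - 3*v) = (v - 3)*(v - 1)^2*(v^2 + 3*v) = (v - 3)*(v - 1)^2*(v + 3)*(v)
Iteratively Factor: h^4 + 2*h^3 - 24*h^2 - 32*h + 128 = (h + 4)*(h^3 - 2*h^2 - 16*h + 32) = (h + 4)^2*(h^2 - 6*h + 8) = (h - 4)*(h + 4)^2*(h - 2)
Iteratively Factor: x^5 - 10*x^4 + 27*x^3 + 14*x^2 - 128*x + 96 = (x - 4)*(x^4 - 6*x^3 + 3*x^2 + 26*x - 24) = (x - 4)*(x - 1)*(x^3 - 5*x^2 - 2*x + 24) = (x - 4)*(x - 1)*(x + 2)*(x^2 - 7*x + 12) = (x - 4)^2*(x - 1)*(x + 2)*(x - 3)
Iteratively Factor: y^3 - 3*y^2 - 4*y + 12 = (y - 3)*(y^2 - 4) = (y - 3)*(y - 2)*(y + 2)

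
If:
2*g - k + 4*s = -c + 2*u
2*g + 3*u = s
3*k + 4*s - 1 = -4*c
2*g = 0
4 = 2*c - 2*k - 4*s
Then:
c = 25/28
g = 0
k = -5/14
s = -3/8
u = -1/8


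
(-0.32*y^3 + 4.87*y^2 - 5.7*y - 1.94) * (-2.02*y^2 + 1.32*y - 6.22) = 0.6464*y^5 - 10.2598*y^4 + 19.9328*y^3 - 33.8966*y^2 + 32.8932*y + 12.0668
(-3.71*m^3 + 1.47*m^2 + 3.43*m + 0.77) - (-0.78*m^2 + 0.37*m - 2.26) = -3.71*m^3 + 2.25*m^2 + 3.06*m + 3.03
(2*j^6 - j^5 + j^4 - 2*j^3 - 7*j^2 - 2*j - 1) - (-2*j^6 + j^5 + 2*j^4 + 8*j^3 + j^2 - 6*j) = 4*j^6 - 2*j^5 - j^4 - 10*j^3 - 8*j^2 + 4*j - 1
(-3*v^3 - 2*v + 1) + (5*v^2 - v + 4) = -3*v^3 + 5*v^2 - 3*v + 5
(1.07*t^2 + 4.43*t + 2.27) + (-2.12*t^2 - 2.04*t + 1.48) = -1.05*t^2 + 2.39*t + 3.75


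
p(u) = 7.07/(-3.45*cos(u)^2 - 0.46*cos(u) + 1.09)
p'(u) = 7.07*(-6.9*sin(u)*cos(u) - 0.46*sin(u))/(-3.45*cos(u)^2 - 0.46*cos(u) + 1.09)^2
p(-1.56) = 6.52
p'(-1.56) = 3.21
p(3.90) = -17.94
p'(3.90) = -142.38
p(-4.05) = 103.95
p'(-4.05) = 4559.57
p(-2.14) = 21.06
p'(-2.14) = -172.14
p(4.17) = 17.32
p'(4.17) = -112.71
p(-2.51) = -8.99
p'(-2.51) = -34.52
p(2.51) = -8.99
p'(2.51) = 34.52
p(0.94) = -18.54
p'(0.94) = -177.80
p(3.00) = -3.85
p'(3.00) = 1.89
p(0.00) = -2.51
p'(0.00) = 0.00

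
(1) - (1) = 0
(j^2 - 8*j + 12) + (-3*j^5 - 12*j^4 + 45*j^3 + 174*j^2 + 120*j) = -3*j^5 - 12*j^4 + 45*j^3 + 175*j^2 + 112*j + 12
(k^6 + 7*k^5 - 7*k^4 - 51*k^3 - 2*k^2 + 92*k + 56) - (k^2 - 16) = k^6 + 7*k^5 - 7*k^4 - 51*k^3 - 3*k^2 + 92*k + 72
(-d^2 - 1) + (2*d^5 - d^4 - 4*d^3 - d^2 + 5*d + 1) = 2*d^5 - d^4 - 4*d^3 - 2*d^2 + 5*d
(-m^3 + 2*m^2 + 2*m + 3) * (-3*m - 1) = 3*m^4 - 5*m^3 - 8*m^2 - 11*m - 3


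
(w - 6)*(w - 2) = w^2 - 8*w + 12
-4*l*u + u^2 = u*(-4*l + u)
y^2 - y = y*(y - 1)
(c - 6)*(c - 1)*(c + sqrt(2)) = c^3 - 7*c^2 + sqrt(2)*c^2 - 7*sqrt(2)*c + 6*c + 6*sqrt(2)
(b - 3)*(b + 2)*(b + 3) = b^3 + 2*b^2 - 9*b - 18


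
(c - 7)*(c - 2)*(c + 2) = c^3 - 7*c^2 - 4*c + 28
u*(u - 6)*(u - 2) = u^3 - 8*u^2 + 12*u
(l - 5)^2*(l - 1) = l^3 - 11*l^2 + 35*l - 25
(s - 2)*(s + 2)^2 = s^3 + 2*s^2 - 4*s - 8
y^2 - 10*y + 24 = (y - 6)*(y - 4)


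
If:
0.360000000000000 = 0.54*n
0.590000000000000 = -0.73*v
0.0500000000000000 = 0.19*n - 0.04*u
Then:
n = 0.67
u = 1.92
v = -0.81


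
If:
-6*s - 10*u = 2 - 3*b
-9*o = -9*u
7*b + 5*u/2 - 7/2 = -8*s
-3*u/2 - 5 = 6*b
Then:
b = -539/978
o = -184/163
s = 2489/1956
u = -184/163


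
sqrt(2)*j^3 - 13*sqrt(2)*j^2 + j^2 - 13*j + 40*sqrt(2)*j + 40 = (j - 8)*(j - 5)*(sqrt(2)*j + 1)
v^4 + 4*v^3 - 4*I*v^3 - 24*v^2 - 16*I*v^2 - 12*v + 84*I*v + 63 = (v - 3)*(v + 7)*(v - 3*I)*(v - I)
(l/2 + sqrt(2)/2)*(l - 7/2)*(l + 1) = l^3/2 - 5*l^2/4 + sqrt(2)*l^2/2 - 5*sqrt(2)*l/4 - 7*l/4 - 7*sqrt(2)/4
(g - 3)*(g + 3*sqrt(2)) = g^2 - 3*g + 3*sqrt(2)*g - 9*sqrt(2)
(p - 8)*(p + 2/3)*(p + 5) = p^3 - 7*p^2/3 - 42*p - 80/3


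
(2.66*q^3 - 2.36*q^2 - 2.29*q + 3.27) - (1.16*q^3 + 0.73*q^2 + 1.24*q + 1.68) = 1.5*q^3 - 3.09*q^2 - 3.53*q + 1.59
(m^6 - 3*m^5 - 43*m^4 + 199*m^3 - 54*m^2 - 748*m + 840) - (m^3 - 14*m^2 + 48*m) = m^6 - 3*m^5 - 43*m^4 + 198*m^3 - 40*m^2 - 796*m + 840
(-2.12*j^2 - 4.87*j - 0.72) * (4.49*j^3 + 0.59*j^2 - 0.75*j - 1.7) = -9.5188*j^5 - 23.1171*j^4 - 4.5161*j^3 + 6.8317*j^2 + 8.819*j + 1.224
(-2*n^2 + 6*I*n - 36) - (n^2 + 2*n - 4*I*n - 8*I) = -3*n^2 - 2*n + 10*I*n - 36 + 8*I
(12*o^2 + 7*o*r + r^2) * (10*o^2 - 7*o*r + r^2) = 120*o^4 - 14*o^3*r - 27*o^2*r^2 + r^4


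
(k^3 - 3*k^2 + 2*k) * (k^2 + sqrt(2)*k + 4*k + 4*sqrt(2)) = k^5 + k^4 + sqrt(2)*k^4 - 10*k^3 + sqrt(2)*k^3 - 10*sqrt(2)*k^2 + 8*k^2 + 8*sqrt(2)*k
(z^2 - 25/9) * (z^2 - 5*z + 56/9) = z^4 - 5*z^3 + 31*z^2/9 + 125*z/9 - 1400/81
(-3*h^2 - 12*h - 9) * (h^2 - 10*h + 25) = -3*h^4 + 18*h^3 + 36*h^2 - 210*h - 225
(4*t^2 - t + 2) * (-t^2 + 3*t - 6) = -4*t^4 + 13*t^3 - 29*t^2 + 12*t - 12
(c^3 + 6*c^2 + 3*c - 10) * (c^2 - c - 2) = c^5 + 5*c^4 - 5*c^3 - 25*c^2 + 4*c + 20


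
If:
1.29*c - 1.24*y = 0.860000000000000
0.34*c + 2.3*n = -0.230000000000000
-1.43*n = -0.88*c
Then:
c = -0.13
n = -0.08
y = -0.83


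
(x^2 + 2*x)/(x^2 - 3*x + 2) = x*(x + 2)/(x^2 - 3*x + 2)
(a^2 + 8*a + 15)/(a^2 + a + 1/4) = 4*(a^2 + 8*a + 15)/(4*a^2 + 4*a + 1)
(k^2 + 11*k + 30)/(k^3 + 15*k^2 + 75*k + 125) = (k + 6)/(k^2 + 10*k + 25)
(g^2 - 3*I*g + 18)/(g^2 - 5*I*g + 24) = (g - 6*I)/(g - 8*I)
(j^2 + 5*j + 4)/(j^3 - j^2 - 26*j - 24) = 1/(j - 6)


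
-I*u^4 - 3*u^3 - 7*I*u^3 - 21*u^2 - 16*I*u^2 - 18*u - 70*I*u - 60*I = (u + 6)*(u - 5*I)*(u + 2*I)*(-I*u - I)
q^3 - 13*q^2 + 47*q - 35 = (q - 7)*(q - 5)*(q - 1)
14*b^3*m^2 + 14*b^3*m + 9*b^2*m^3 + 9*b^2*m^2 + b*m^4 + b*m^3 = m*(2*b + m)*(7*b + m)*(b*m + b)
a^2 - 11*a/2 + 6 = (a - 4)*(a - 3/2)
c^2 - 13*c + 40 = (c - 8)*(c - 5)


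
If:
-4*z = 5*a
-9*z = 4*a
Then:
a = 0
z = 0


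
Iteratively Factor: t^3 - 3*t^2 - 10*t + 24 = (t - 2)*(t^2 - t - 12) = (t - 4)*(t - 2)*(t + 3)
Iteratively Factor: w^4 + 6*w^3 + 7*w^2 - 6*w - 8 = (w + 4)*(w^3 + 2*w^2 - w - 2) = (w + 2)*(w + 4)*(w^2 - 1) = (w - 1)*(w + 2)*(w + 4)*(w + 1)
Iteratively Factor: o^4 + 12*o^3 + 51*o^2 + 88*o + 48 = (o + 4)*(o^3 + 8*o^2 + 19*o + 12) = (o + 4)^2*(o^2 + 4*o + 3) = (o + 1)*(o + 4)^2*(o + 3)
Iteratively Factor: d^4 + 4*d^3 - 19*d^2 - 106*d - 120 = (d - 5)*(d^3 + 9*d^2 + 26*d + 24) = (d - 5)*(d + 4)*(d^2 + 5*d + 6) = (d - 5)*(d + 2)*(d + 4)*(d + 3)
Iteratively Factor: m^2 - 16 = (m - 4)*(m + 4)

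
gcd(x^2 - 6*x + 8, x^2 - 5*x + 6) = x - 2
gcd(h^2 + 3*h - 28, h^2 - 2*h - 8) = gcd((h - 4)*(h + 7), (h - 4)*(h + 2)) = h - 4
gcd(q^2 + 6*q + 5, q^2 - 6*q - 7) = q + 1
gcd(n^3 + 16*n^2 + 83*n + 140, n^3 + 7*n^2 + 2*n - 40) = n^2 + 9*n + 20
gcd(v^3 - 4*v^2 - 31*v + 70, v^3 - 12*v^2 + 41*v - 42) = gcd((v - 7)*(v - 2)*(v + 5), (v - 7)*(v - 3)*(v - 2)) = v^2 - 9*v + 14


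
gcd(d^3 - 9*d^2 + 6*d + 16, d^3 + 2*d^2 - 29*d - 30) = d + 1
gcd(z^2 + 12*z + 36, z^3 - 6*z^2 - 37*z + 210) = z + 6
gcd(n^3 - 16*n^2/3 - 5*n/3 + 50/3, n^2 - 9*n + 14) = n - 2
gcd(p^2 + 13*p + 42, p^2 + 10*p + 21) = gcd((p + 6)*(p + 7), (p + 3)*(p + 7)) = p + 7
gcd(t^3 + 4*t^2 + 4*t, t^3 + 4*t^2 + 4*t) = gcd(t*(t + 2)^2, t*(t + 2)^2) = t^3 + 4*t^2 + 4*t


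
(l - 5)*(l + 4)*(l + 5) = l^3 + 4*l^2 - 25*l - 100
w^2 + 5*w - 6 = (w - 1)*(w + 6)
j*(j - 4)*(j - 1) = j^3 - 5*j^2 + 4*j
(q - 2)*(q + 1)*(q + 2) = q^3 + q^2 - 4*q - 4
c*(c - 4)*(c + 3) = c^3 - c^2 - 12*c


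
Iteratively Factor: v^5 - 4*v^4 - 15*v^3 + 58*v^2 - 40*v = (v)*(v^4 - 4*v^3 - 15*v^2 + 58*v - 40) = v*(v - 5)*(v^3 + v^2 - 10*v + 8) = v*(v - 5)*(v - 1)*(v^2 + 2*v - 8) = v*(v - 5)*(v - 2)*(v - 1)*(v + 4)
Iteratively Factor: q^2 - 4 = (q - 2)*(q + 2)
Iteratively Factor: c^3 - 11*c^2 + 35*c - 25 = (c - 5)*(c^2 - 6*c + 5) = (c - 5)^2*(c - 1)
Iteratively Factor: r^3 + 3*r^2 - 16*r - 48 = (r + 3)*(r^2 - 16) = (r + 3)*(r + 4)*(r - 4)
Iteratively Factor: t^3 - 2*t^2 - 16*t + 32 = (t + 4)*(t^2 - 6*t + 8) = (t - 4)*(t + 4)*(t - 2)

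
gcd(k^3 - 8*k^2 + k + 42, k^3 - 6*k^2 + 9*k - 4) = 1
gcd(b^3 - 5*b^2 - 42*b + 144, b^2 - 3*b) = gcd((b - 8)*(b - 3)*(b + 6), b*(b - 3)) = b - 3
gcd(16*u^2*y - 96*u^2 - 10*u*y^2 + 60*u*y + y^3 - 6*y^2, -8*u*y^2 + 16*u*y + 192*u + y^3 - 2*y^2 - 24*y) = -8*u*y + 48*u + y^2 - 6*y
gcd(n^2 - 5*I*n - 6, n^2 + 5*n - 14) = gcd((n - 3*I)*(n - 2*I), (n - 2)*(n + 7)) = 1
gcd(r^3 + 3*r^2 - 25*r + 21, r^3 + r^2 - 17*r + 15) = r^2 - 4*r + 3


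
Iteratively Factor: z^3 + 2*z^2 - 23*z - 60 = (z + 3)*(z^2 - z - 20) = (z + 3)*(z + 4)*(z - 5)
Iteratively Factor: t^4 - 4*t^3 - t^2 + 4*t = (t)*(t^3 - 4*t^2 - t + 4) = t*(t - 1)*(t^2 - 3*t - 4) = t*(t - 4)*(t - 1)*(t + 1)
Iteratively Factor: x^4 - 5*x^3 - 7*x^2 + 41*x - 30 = (x - 5)*(x^3 - 7*x + 6) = (x - 5)*(x - 2)*(x^2 + 2*x - 3) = (x - 5)*(x - 2)*(x - 1)*(x + 3)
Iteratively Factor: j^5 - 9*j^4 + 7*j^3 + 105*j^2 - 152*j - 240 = (j + 1)*(j^4 - 10*j^3 + 17*j^2 + 88*j - 240) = (j - 4)*(j + 1)*(j^3 - 6*j^2 - 7*j + 60) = (j - 4)*(j + 1)*(j + 3)*(j^2 - 9*j + 20) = (j - 5)*(j - 4)*(j + 1)*(j + 3)*(j - 4)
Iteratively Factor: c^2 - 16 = (c - 4)*(c + 4)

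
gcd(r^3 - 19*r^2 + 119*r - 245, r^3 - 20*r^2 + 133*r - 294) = r^2 - 14*r + 49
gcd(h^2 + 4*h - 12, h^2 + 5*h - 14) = h - 2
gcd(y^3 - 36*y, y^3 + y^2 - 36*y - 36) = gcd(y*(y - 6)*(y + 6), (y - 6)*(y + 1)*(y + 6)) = y^2 - 36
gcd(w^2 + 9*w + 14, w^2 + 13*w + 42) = w + 7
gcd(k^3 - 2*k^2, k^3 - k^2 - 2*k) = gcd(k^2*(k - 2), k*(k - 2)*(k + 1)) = k^2 - 2*k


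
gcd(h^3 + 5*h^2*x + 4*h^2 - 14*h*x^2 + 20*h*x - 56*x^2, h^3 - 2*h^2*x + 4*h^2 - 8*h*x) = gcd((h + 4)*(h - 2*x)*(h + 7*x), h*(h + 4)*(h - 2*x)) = -h^2 + 2*h*x - 4*h + 8*x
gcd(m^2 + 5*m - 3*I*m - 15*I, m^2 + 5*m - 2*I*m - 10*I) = m + 5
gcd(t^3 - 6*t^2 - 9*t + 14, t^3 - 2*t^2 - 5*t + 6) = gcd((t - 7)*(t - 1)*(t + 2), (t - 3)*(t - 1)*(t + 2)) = t^2 + t - 2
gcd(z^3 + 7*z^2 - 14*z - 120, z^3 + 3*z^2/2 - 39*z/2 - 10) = z^2 + z - 20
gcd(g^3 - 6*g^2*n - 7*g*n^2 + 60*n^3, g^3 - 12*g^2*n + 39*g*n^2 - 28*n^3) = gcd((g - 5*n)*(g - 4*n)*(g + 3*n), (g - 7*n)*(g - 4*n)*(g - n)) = g - 4*n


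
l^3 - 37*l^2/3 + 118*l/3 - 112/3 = (l - 8)*(l - 7/3)*(l - 2)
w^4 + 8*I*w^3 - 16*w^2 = w^2*(w + 4*I)^2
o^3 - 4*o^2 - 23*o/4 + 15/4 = (o - 5)*(o - 1/2)*(o + 3/2)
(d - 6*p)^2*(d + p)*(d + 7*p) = d^4 - 4*d^3*p - 53*d^2*p^2 + 204*d*p^3 + 252*p^4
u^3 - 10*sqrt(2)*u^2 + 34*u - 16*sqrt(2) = (u - 8*sqrt(2))*(u - sqrt(2))^2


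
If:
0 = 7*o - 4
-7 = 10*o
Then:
No Solution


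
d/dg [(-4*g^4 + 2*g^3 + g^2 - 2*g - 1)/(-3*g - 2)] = (36*g^4 + 20*g^3 - 15*g^2 - 4*g + 1)/(9*g^2 + 12*g + 4)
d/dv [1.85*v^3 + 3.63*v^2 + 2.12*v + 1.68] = 5.55*v^2 + 7.26*v + 2.12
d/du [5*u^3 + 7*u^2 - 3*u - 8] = 15*u^2 + 14*u - 3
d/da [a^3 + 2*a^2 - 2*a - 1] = 3*a^2 + 4*a - 2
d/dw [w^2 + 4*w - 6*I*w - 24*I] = 2*w + 4 - 6*I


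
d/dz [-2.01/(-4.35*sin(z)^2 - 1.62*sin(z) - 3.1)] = -(17.487*sin(z) + 3.2562)*cos(z)/(4.35*sin(z)^2 + 1.62*sin(z) + 3.1)^2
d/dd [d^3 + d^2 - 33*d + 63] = 3*d^2 + 2*d - 33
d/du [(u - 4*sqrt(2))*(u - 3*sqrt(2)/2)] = 2*u - 11*sqrt(2)/2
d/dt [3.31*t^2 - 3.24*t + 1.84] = 6.62*t - 3.24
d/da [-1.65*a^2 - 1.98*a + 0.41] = -3.3*a - 1.98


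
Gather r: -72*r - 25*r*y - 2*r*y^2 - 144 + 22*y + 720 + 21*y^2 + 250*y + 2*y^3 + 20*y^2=r*(-2*y^2 - 25*y - 72) + 2*y^3 + 41*y^2 + 272*y + 576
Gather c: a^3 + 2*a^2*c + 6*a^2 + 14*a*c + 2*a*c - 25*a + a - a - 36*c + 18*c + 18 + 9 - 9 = a^3 + 6*a^2 - 25*a + c*(2*a^2 + 16*a - 18) + 18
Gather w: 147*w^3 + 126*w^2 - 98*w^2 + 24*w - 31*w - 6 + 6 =147*w^3 + 28*w^2 - 7*w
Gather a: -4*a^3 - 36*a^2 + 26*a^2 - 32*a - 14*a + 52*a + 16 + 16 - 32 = -4*a^3 - 10*a^2 + 6*a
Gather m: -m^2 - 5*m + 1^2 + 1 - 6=-m^2 - 5*m - 4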